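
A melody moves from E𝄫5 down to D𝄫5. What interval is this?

major second

Descending from Ebb5 to Dbb5 is the same interval as ascending Dbb5 to Ebb5.
D to E spans two letter names (D-E): a second.
Counting semitones, Dbb5→Ebb5 is 2, which is the major second.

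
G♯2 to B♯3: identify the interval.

major tenth

G to B spans three letter names (G-A-B), plus an octave, so the interval is some kind of tenth.
The major tenth spans 16 semitones, and G#2 to B#3 is exactly 16 semitones — so this is a major tenth.
(Equivalently, a compound major third: a major third plus an octave.)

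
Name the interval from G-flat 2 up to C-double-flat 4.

diminished eleventh

G to C spans four letter names (G-A-B-C), plus an octave — that makes it an eleventh of some quality.
Gb2 to Cbb4 spans 16 semitones — one semitone narrower than the perfect eleventh (17) — giving a diminished eleventh.
(Equivalently, a compound diminished fourth: a diminished fourth plus an octave.)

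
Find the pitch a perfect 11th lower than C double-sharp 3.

G double-sharp 1

Counting four letter names plus an octave down from C lands on G.
A perfect eleventh spans 17 semitones, so from C##3 the target pitch is G##1.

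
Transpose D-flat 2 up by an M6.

The sixth takes the letter from D up to B.
A major sixth spans 9 semitones, so from Db2 the target pitch is Bb2.

B-flat 2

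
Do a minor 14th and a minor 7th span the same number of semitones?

A minor fourteenth is 22 semitones but a minor seventh is 10 semitones — different sizes.

No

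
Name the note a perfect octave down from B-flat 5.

B-flat 4

The letter stays B (same as the start), shifted an octave down.
A perfect octave spans 12 semitones, so from Bb5 the target pitch is Bb4.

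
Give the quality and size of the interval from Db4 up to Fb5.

D to F spans three letter names (D-E-F), plus an octave — that makes it a tenth of some quality.
A major tenth would be 16 semitones, but Db4 to Fb5 is 15 — one semitone narrower, making it a minor tenth.
(Equivalently, a compound minor third: a minor third plus an octave.)

m10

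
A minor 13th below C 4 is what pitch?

E 2

The thirteenth's letter: C down six letter names plus an octave → E.
A minor thirteenth spans 20 semitones, so from C4 the target pitch is E2.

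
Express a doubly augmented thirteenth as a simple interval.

Each octave removed subtracts seven from the number: 13 − 7 = 6.
Quality carries through unchanged, so the simple form is a doubly augmented sixth.

doubly augmented 6th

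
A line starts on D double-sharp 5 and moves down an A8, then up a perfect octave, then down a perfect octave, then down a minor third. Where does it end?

B sharp 3

D##5 down an augmented octave → D#4 (13 semitones).
Up a perfect octave from D#4: D#5 (12 semitones up).
A perfect octave down from D#5 is D#4.
D#4 down a minor third → B#3 (3 semitones).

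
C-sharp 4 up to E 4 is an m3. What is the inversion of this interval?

major sixth

The rule of nine gives the new number: 9 − 3 = 6, so a third becomes a sixth.
Quality inverts too: minor becomes major. That makes the inversion a major sixth.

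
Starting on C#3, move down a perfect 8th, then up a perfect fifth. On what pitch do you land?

C#3 down a perfect octave → C#2 (12 semitones).
Up a perfect fifth from C#2: G#2 (7 semitones up).

G#2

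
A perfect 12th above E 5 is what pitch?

B 6

Counting five letter names plus an octave up from E lands on B.
A perfect twelfth is 19 semitones; 19 semitones up from E5 gives B6.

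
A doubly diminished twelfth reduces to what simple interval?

Each octave removed subtracts seven from the number: 12 − 7 = 5.
Quality carries through unchanged, so the simple form is a doubly diminished fifth.

doubly diminished fifth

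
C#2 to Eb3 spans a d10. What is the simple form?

d3

Subtracting seven from the interval number removes an octave: 10 − 7 = 3.
That makes a diminished tenth a compound diminished third — an octave plus a diminished third.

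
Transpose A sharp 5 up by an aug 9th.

Two letters up from A (plus an octave) reaches B.
Moving 15 semitones up from A#5 (the size of an augmented ninth) reaches B##6.

B double-sharp 6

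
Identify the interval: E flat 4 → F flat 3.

major seventh

Descending from Eb4 to Fb3 is the same interval as ascending Fb3 to Eb4.
F to E spans seven letter names (F-G-A-B-C-D-E), so the interval is some kind of seventh.
Fb3 to Eb4 is 11 semitones, matching the major seventh exactly, so the quality is major.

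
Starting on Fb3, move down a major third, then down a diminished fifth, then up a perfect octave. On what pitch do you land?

A major third down from Fb3 is Dbb3.
A diminished fifth down from Dbb3 is Gb2.
Gb2 up a perfect octave → Gb3 (12 semitones).

Gb3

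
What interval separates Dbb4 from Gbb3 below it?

perfect fifth

Descending from Dbb4 to Gbb3 is the same interval as ascending Gbb3 to Dbb4.
G to D spans five letter names (G-A-B-C-D) — that makes it a fifth of some quality.
Counting semitones, Gbb3→Dbb4 is 7, which is the perfect fifth.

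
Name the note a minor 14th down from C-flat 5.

D-flat 3

Counting seven letter names plus an octave down from C lands on D.
A minor fourteenth is 22 semitones; 22 semitones down from Cb5 gives Db3.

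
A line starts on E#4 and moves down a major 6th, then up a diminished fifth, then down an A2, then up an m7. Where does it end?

Down a major sixth from E#4: G#3 (9 semitones down).
G#3 up a diminished fifth → D4 (6 semitones).
Down an augmented second from D4: Cb4 (3 semitones down).
Up a minor seventh from Cb4: Bbb4 (10 semitones up).

Bbb4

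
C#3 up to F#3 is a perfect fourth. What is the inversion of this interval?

P5

Inverted interval numbers add to nine, so a fourth pairs with a fifth (4 + 5 = 9).
And perfect stays perfect under inversion, so we get a perfect fifth.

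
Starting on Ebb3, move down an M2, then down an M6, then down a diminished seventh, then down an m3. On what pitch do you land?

Ebb3 down a major second → Dbb3 (2 semitones).
Dbb3 down a major sixth → Fbb2 (9 semitones).
Fbb2 down a diminished seventh → Gb1 (9 semitones).
A minor third down from Gb1 is Eb1.

Eb1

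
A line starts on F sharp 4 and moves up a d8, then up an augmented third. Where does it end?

A sharp 5

A diminished octave up from F#4 is F5.
Up an augmented third from F5: A#5 (5 semitones up).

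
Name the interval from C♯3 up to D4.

C to D spans two letter names (C-D), plus an octave: a ninth.
At 13 semitones, C#3→D4 falls one short of a major ninth: minor.
(Equivalently, a compound minor second: a minor second plus an octave.)

minor 9th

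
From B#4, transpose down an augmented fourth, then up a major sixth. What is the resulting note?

B#4 down an augmented fourth → F#4 (6 semitones).
A major sixth up from F#4 is D#5.

D#5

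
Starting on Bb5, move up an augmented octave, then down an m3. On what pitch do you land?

G#6

An augmented octave up from Bb5 is B6.
Down a minor third from B6: G#6 (3 semitones down).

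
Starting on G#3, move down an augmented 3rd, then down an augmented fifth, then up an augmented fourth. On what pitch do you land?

G#3 down an augmented third → Eb3 (5 semitones).
Down an augmented fifth from Eb3: Abb2 (8 semitones down).
An augmented fourth up from Abb2 is Db3.

Db3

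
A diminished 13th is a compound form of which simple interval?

diminished 6th

Take out an octave (7 from the number): 13 − 7 = 6.
So a diminished thirteenth is an octave plus a diminished sixth. The quality is unchanged.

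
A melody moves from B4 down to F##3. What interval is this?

diminished eleventh

Descending from B4 to F##3 is the same interval as ascending F##3 to B4.
F to B spans four letter names (F-G-A-B), plus an octave, so the interval is some kind of eleventh.
The perfect eleventh is 17 semitones; here we have 16, one semitone narrower: diminished.
(Equivalently, a compound diminished fourth: a diminished fourth plus an octave.)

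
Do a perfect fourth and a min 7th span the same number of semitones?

No

A perfect fourth is 5 semitones but a minor seventh is 10 semitones — different sizes.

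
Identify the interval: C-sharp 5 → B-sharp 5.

major seventh

C to B spans seven letter names (C-D-E-F-G-A-B): a seventh.
The major seventh spans 11 semitones, and C#5 to B#5 is exactly 11 semitones — so this is a major seventh.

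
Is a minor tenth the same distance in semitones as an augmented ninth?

Both span 15 semitones: a minor tenth and an augmented ninth are the same chromatic distance.

Yes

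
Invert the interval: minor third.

Inverted interval numbers add to nine, so a third pairs with a sixth (3 + 6 = 9).
And minor becomes major under inversion, so we get a major sixth.

M6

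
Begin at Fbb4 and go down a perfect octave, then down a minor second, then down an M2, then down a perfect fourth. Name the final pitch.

Abb2

Down a perfect octave from Fbb4: Fbb3 (12 semitones down).
Fbb3 down a minor second → Ebb3 (1 semitone).
A major second down from Ebb3 is Dbb3.
A perfect fourth down from Dbb3 is Abb2.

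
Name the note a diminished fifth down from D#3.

Counting five letter names down from D lands on G.
A diminished fifth is 6 semitones; 6 semitones down from D#3 gives G##2.

G##2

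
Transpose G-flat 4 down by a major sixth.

B-double-flat 3

The sixth takes the letter from G down to B.
A major sixth spans 9 semitones, so from Gb4 the target pitch is Bbb3.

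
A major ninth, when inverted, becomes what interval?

minor seventh

First reduce the compound major ninth to its simple form, a major second.
Inverted interval numbers add to nine, so a second pairs with a seventh (2 + 7 = 9).
The quality also flips — major becomes minor — giving a minor seventh.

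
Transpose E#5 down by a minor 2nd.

D##5

The second takes the letter from E down to D.
Moving 1 semitone down from E#5 (the size of a minor second) reaches D##5.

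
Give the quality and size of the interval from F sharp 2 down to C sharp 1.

perfect eleventh

Descending from F#2 to C#1 is the same interval as ascending C#1 to F#2.
C to F spans four letter names (C-D-E-F), plus an octave — that makes it an eleventh of some quality.
C#1 to F#2 is 17 semitones, matching the perfect eleventh exactly, so the quality is perfect.
(Equivalently, a compound perfect fourth: a perfect fourth plus an octave.)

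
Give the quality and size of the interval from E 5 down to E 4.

perfect octave

Descending from E5 to E4 is the same interval as ascending E4 to E5.
E to E is the same letter name, plus an octave — that makes it an octave of some quality.
The perfect octave spans 12 semitones, and E4 to E5 is exactly 12 semitones — so this is a perfect octave.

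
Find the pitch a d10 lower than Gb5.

The tenth's letter: G down three letter names plus an octave → E.
Moving 14 semitones down from Gb5 (the size of a diminished tenth) reaches E4.

E4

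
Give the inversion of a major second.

minor seventh

Interval numbers invert to sum to nine: 2 + 7 = 9, so a second inverts to a seventh.
Quality inverts too: major becomes minor. That makes the inversion a minor seventh.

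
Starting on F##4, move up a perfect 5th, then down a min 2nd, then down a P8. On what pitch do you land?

A perfect fifth up from F##4 is C##5.
A minor second down from C##5 is B##4.
A perfect octave down from B##4 is B##3.

B##3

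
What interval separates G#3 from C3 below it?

Descending from G#3 to C3 is the same interval as ascending C3 to G#3.
C to G spans five letter names (C-D-E-F-G), so the interval is some kind of fifth.
A perfect fifth would be 7 semitones; C3 to G#3 is 8, one semitone wider, so the interval is augmented.

augmented 5th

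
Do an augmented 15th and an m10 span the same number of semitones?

An augmented fifteenth is 25 semitones but a minor tenth is 15 semitones — different sizes.

No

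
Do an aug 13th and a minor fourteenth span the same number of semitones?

Both span 22 semitones: an augmented thirteenth and a minor fourteenth are the same chromatic distance.

Yes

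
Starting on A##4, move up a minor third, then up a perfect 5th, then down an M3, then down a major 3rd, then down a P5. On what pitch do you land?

Up a minor third from A##4: C##5 (3 semitones up).
Up a perfect fifth from C##5: G##5 (7 semitones up).
G##5 down a major third → E#5 (4 semitones).
Down a major third from E#5: C#5 (4 semitones down).
C#5 down a perfect fifth → F#4 (7 semitones).

F#4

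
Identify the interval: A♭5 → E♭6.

A to E spans five letter names (A-B-C-D-E): a fifth.
Counting semitones, Ab5→Eb6 is 7, which is the perfect fifth.

perfect fifth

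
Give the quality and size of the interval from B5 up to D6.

B to D spans three letter names (B-C-D), so the interval is some kind of third.
B5 to D6 is 3 semitones, a half step short of the major third (4), so this is minor.

minor third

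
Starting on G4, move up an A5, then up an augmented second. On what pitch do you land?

E##5

G4 up an augmented fifth → D#5 (8 semitones).
Up an augmented second from D#5: E##5 (3 semitones up).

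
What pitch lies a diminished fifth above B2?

F3

Counting five letter names up from B lands on F.
A diminished fifth is 6 semitones; 6 semitones up from B2 gives F3.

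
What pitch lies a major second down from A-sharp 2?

Counting two letter names down from A lands on G.
Moving 2 semitones down from A#2 (the size of a major second) reaches G#2.

G-sharp 2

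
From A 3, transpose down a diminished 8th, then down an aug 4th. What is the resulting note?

Down a diminished octave from A3: A#2 (11 semitones down).
An augmented fourth down from A#2 is E2.

E 2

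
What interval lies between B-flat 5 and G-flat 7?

minor thirteenth

B to G spans six letter names (B-C-D-E-F-G), plus an octave: a thirteenth.
A major thirteenth would be 21 semitones, but Bb5 to Gb7 is 20 — one semitone narrower, making it a minor thirteenth.
(Equivalently, a compound minor sixth: a minor sixth plus an octave.)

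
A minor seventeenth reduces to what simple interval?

Each octave removed subtracts seven from the number: 17 − 14 = 3.
So a minor seventeenth is 2 octaves plus a minor third. The quality is unchanged.

m3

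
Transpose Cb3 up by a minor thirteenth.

Abb4

Counting six letter names plus an octave up from C lands on A.
A minor thirteenth is 20 semitones; 20 semitones up from Cb3 gives Abb4.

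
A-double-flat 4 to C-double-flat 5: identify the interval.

A to C spans three letter names (A-B-C): a third.
A major third would be 4 semitones, but Abb4 to Cbb5 is 3 — one semitone narrower, making it a minor third.

minor third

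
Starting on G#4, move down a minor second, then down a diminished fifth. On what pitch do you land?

Down a minor second from G#4: F##4 (1 semitone down).
Down a diminished fifth from F##4: B##3 (6 semitones down).

B##3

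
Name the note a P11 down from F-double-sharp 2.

C-double-sharp 1

Four letters down from F (plus an octave) reaches C.
A perfect eleventh is 17 semitones; 17 semitones down from F##2 gives C##1.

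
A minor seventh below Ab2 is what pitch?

Bb1

Counting seven letter names down from A lands on B.
A minor seventh is 10 semitones; 10 semitones down from Ab2 gives Bb1.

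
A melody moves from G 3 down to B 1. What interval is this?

Descending from G3 to B1 is the same interval as ascending B1 to G3.
B to G spans six letter names (B-C-D-E-F-G), plus an octave, so the interval is some kind of thirteenth.
At 20 semitones, B1→G3 falls one short of a major thirteenth: minor.
(Equivalently, a compound minor sixth: a minor sixth plus an octave.)

minor 13th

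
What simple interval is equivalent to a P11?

P4

Each octave removed subtracts seven from the number: 11 − 7 = 4.
So a perfect eleventh is an octave plus a perfect fourth. The quality is unchanged.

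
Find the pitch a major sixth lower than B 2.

Counting six letter names down from B lands on D.
Moving 9 semitones down from B2 (the size of a major sixth) reaches D2.

D 2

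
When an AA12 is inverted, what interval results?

doubly diminished fourth

First reduce the compound doubly augmented twelfth to its simple form, a doubly augmented fifth.
The rule of nine gives the new number: 9 − 5 = 4, so a fifth becomes a fourth.
Quality inverts too: doubly augmented becomes doubly diminished. That makes the inversion a doubly diminished fourth.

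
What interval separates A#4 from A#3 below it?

Descending from A#4 to A#3 is the same interval as ascending A#3 to A#4.
A to A is the same letter name, plus an octave: an octave.
A#3 to A#4 is 12 semitones, matching the perfect octave exactly, so the quality is perfect.

perfect 8th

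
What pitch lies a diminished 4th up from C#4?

Four letter names up from C: F.
A diminished fourth is 4 semitones; 4 semitones up from C#4 gives F4.

F4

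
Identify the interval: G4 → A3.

Descending from G4 to A3 is the same interval as ascending A3 to G4.
A to G spans seven letter names (A-B-C-D-E-F-G): a seventh.
A major seventh would be 11 semitones, but A3 to G4 is 10 — one semitone narrower, making it a minor seventh.

minor seventh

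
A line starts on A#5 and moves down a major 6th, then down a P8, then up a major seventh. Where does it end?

A major sixth down from A#5 is C#5.
C#5 down a perfect octave → C#4 (12 semitones).
C#4 up a major seventh → B#4 (11 semitones).

B#4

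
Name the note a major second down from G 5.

The second takes the letter from G down to F.
A major second spans 2 semitones, so from G5 the target pitch is F5.

F 5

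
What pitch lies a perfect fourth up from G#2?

The fourth takes the letter from G up to C.
A perfect fourth spans 5 semitones, so from G#2 the target pitch is C#3.

C#3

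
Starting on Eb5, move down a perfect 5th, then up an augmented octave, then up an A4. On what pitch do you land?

D#6

Eb5 down a perfect fifth → Ab4 (7 semitones).
An augmented octave up from Ab4 is A5.
An augmented fourth up from A5 is D#6.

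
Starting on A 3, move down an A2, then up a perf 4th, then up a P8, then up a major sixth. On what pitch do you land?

A flat 5

A3 down an augmented second → Gb3 (3 semitones).
Gb3 up a perfect fourth → Cb4 (5 semitones).
A perfect octave up from Cb4 is Cb5.
Up a major sixth from Cb5: Ab5 (9 semitones up).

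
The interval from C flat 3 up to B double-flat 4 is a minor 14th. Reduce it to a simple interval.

Subtracting seven from the interval number removes an octave: 14 − 7 = 7.
That makes a minor fourteenth a compound minor seventh — an octave plus a minor seventh.

m7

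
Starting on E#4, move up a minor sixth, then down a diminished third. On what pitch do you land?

A##4

Up a minor sixth from E#4: C#5 (8 semitones up).
Down a diminished third from C#5: A##4 (2 semitones down).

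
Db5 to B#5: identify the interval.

AA6

D to B spans six letter names (D-E-F-G-A-B) — that makes it a sixth of some quality.
A major sixth would be 9 semitones; Db5 to B#5 is 11, two semitones wider, so the interval is doubly augmented.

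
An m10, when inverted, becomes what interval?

First reduce the compound minor tenth to its simple form, a minor third.
Interval numbers invert to sum to nine: 3 + 6 = 9, so a third inverts to a sixth.
And minor becomes major under inversion, so we get a major sixth.

major 6th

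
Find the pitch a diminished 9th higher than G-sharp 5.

A-flat 6

The ninth's letter: G up two letter names plus an octave → A.
A diminished ninth spans 12 semitones, so from G#5 the target pitch is Ab6.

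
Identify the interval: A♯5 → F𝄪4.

m10

Descending from A#5 to F##4 is the same interval as ascending F##4 to A#5.
F to A spans three letter names (F-G-A), plus an octave — that makes it a tenth of some quality.
F##4 to A#5 is 15 semitones, a half step short of the major tenth (16), so this is minor.
(Equivalently, a compound minor third: a minor third plus an octave.)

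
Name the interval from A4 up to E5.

A to E spans five letter names (A-B-C-D-E) — that makes it a fifth of some quality.
Counting semitones, A4→E5 is 7, which is the perfect fifth.

perfect 5th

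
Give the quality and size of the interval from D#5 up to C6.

diminished seventh

D to C spans seven letter names (D-E-F-G-A-B-C), so the interval is some kind of seventh.
D#5 to C6 spans 9 semitones — two semitones narrower than the major seventh (11) — giving a diminished seventh.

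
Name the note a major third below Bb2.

Gb2

Counting three letter names down from B lands on G.
A major third spans 4 semitones, so from Bb2 the target pitch is Gb2.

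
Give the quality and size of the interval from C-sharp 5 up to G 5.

C to G spans five letter names (C-D-E-F-G), so the interval is some kind of fifth.
The perfect fifth is 7 semitones; here we have 6, one semitone narrower: diminished.

diminished fifth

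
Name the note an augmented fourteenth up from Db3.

Counting seven letter names plus an octave up from D lands on C.
An augmented fourteenth is 24 semitones; 24 semitones up from Db3 gives C#5.

C#5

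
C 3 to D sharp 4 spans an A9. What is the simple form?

A2

Each octave removed subtracts seven from the number: 9 − 7 = 2.
So an augmented ninth is an octave plus an augmented second. The quality is unchanged.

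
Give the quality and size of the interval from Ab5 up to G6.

major 7th

A to G spans seven letter names (A-B-C-D-E-F-G) — that makes it a seventh of some quality.
Ab5 to G6 is 11 semitones, matching the major seventh exactly, so the quality is major.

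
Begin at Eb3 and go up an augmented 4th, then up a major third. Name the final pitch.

Up an augmented fourth from Eb3: A3 (6 semitones up).
A3 up a major third → C#4 (4 semitones).

C#4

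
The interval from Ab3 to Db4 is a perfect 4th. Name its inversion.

perfect 5th

The rule of nine gives the new number: 9 − 4 = 5, so a fourth becomes a fifth.
Quality inverts too: perfect stays perfect. That makes the inversion a perfect fifth.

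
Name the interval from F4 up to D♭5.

minor sixth

F to D spans six letter names (F-G-A-B-C-D) — that makes it a sixth of some quality.
F4 to Db5 is 8 semitones, a half step short of the major sixth (9), so this is minor.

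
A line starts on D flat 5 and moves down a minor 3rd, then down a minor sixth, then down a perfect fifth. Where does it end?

G 3

A minor third down from Db5 is Bb4.
Bb4 down a minor sixth → D4 (8 semitones).
Down a perfect fifth from D4: G3 (7 semitones down).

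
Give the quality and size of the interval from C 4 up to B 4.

major seventh

C to B spans seven letter names (C-D-E-F-G-A-B) — that makes it a seventh of some quality.
Counting semitones, C4→B4 is 11, which is the major seventh.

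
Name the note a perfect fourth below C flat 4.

G flat 3

Four letter names down from C: G.
A perfect fourth is 5 semitones; 5 semitones down from Cb4 gives Gb3.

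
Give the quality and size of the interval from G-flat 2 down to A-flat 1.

m7

Descending from Gb2 to Ab1 is the same interval as ascending Ab1 to Gb2.
A to G spans seven letter names (A-B-C-D-E-F-G), so the interval is some kind of seventh.
Ab1 to Gb2 is 10 semitones, a half step short of the major seventh (11), so this is minor.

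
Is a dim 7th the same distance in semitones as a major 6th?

Yes

Both span 9 semitones: a diminished seventh and a major sixth are the same chromatic distance.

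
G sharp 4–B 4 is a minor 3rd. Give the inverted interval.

major sixth

Inverted interval numbers add to nine, so a third pairs with a sixth (3 + 6 = 9).
Quality inverts too: minor becomes major. That makes the inversion a major sixth.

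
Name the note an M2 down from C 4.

Counting two letter names down from C lands on B.
Moving 2 semitones down from C4 (the size of a major second) reaches Bb3.

B-flat 3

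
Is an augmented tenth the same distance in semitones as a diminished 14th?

No

An augmented tenth spans 17 semitones; a diminished fourteenth spans 21 semitones. They differ by 4.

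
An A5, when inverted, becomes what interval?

diminished 4th

Interval numbers invert to sum to nine: 5 + 4 = 9, so a fifth inverts to a fourth.
Quality inverts too: augmented becomes diminished. That makes the inversion a diminished fourth.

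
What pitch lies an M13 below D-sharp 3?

The thirteenth's letter: D down six letter names plus an octave → F.
A major thirteenth is 21 semitones; 21 semitones down from D#3 gives F#1.

F-sharp 1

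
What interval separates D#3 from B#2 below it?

Descending from D#3 to B#2 is the same interval as ascending B#2 to D#3.
B to D spans three letter names (B-C-D): a third.
B#2 to D#3 is 3 semitones, a half step short of the major third (4), so this is minor.

minor third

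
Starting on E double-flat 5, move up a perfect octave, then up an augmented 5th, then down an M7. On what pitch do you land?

Up a perfect octave from Ebb5: Ebb6 (12 semitones up).
An augmented fifth up from Ebb6 is Bb6.
Bb6 down a major seventh → Cb6 (11 semitones).

C flat 6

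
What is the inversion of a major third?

minor sixth

Inverted interval numbers add to nine, so a third pairs with a sixth (3 + 6 = 9).
The quality also flips — major becomes minor — giving a minor sixth.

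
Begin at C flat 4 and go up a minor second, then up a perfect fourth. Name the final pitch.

G double-flat 4

Cb4 up a minor second → Dbb4 (1 semitone).
Up a perfect fourth from Dbb4: Gbb4 (5 semitones up).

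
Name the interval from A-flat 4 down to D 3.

diminished twelfth

Descending from Ab4 to D3 is the same interval as ascending D3 to Ab4.
D to A spans five letter names (D-E-F-G-A), plus an octave — that makes it a twelfth of some quality.
D3 to Ab4 spans 18 semitones — one semitone narrower than the perfect twelfth (19) — giving a diminished twelfth.
(Equivalently, a compound diminished fifth: a diminished fifth plus an octave.)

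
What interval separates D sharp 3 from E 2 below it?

M7

Descending from D#3 to E2 is the same interval as ascending E2 to D#3.
E to D spans seven letter names (E-F-G-A-B-C-D), so the interval is some kind of seventh.
The major seventh spans 11 semitones, and E2 to D#3 is exactly 11 semitones — so this is a major seventh.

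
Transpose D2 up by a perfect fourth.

The fourth takes the letter from D up to G.
A perfect fourth spans 5 semitones, so from D2 the target pitch is G2.

G2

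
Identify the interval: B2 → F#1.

P11

Descending from B2 to F#1 is the same interval as ascending F#1 to B2.
F to B spans four letter names (F-G-A-B), plus an octave: an eleventh.
Counting semitones, F#1→B2 is 17, which is the perfect eleventh.
(Equivalently, a compound perfect fourth: a perfect fourth plus an octave.)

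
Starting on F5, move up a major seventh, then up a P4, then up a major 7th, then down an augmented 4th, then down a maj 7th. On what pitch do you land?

Eb6

A major seventh up from F5 is E6.
A perfect fourth up from E6 is A6.
A6 up a major seventh → G#7 (11 semitones).
Down an augmented fourth from G#7: D7 (6 semitones down).
A major seventh down from D7 is Eb6.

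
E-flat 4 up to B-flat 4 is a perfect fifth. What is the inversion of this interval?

The rule of nine gives the new number: 9 − 5 = 4, so a fifth becomes a fourth.
Quality inverts too: perfect stays perfect. That makes the inversion a perfect fourth.

P4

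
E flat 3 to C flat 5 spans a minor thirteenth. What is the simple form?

Each octave removed subtracts seven from the number: 13 − 7 = 6.
Quality carries through unchanged, so the simple form is a minor sixth.

minor sixth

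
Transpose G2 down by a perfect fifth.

Counting five letter names down from G lands on C.
Moving 7 semitones down from G2 (the size of a perfect fifth) reaches C2.

C2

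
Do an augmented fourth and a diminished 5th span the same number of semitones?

Both span 6 semitones: an augmented fourth and a diminished fifth are the same chromatic distance.

Yes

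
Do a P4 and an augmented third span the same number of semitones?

A perfect fourth = 5 semitones = an augmented third; enharmonically equal.

Yes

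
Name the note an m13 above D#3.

B4

Six letters up from D (plus an octave) reaches B.
A minor thirteenth spans 20 semitones, so from D#3 the target pitch is B4.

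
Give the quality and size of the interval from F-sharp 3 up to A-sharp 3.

F to A spans three letter names (F-G-A), so the interval is some kind of third.
Counting semitones, F#3→A#3 is 4, which is the major third.

major third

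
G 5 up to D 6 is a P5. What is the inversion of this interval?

The rule of nine gives the new number: 9 − 5 = 4, so a fifth becomes a fourth.
And perfect stays perfect under inversion, so we get a perfect fourth.

P4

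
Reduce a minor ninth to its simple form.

m2

Subtracting seven from the interval number removes an octave: 9 − 7 = 2.
Quality carries through unchanged, so the simple form is a minor second.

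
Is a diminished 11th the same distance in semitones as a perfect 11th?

A diminished eleventh spans 16 semitones; a perfect eleventh spans 17 semitones. They differ by 1.

No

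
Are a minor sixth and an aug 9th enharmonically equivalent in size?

No

A minor sixth is 8 semitones but an augmented ninth is 15 semitones — different sizes.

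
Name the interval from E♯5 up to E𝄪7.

A15

E to E is the same letter name, plus 2 octaves, so the interval is some kind of fifteenth.
The perfect fifteenth is 24 semitones; here we have 25, one semitone wider: augmented.
(Equivalently, a compound augmented octave: an augmented octave plus an octave.)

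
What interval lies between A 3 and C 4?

A to C spans three letter names (A-B-C) — that makes it a third of some quality.
A major third would be 4 semitones, but A3 to C4 is 3 — one semitone narrower, making it a minor third.

minor third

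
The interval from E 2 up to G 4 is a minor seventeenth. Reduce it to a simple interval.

Subtracting seven from the interval number removes an octave: 17 − 14 = 3.
Quality carries through unchanged, so the simple form is a minor third.

m3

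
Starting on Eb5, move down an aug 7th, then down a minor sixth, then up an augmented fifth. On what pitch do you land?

Eb4

Eb5 down an augmented seventh → Fbb4 (12 semitones).
Down a minor sixth from Fbb4: Abb3 (8 semitones down).
Abb3 up an augmented fifth → Eb4 (8 semitones).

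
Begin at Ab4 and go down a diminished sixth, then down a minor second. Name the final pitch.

Down a diminished sixth from Ab4: C#4 (7 semitones down).
Down a minor second from C#4: B#3 (1 semitone down).

B#3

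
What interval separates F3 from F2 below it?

P8

Descending from F3 to F2 is the same interval as ascending F2 to F3.
F to F is the same letter name, plus an octave: an octave.
The perfect octave spans 12 semitones, and F2 to F3 is exactly 12 semitones — so this is a perfect octave.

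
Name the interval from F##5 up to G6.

diminished ninth

F to G spans two letter names (F-G), plus an octave — that makes it a ninth of some quality.
The major ninth is 14 semitones; here we have 12, two semitones narrower: diminished.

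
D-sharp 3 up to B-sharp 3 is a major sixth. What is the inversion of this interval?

Inverted interval numbers add to nine, so a sixth pairs with a third (6 + 3 = 9).
And major becomes minor under inversion, so we get a minor third.

minor 3rd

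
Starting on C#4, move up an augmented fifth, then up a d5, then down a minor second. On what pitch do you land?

Up an augmented fifth from C#4: G##4 (8 semitones up).
A diminished fifth up from G##4 is D#5.
Down a minor second from D#5: C##5 (1 semitone down).

C##5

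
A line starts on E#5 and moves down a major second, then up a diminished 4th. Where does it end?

G5

E#5 down a major second → D#5 (2 semitones).
D#5 up a diminished fourth → G5 (4 semitones).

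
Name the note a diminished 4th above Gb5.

Cbb6

Four letter names up from G: C.
A diminished fourth spans 4 semitones, so from Gb5 the target pitch is Cbb6.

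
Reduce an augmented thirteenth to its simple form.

Subtracting seven from the interval number removes an octave: 13 − 7 = 6.
So an augmented thirteenth is an octave plus an augmented sixth. The quality is unchanged.

A6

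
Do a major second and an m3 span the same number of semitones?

2 semitones (major second) vs 3 semitones (minor third): not equal.

No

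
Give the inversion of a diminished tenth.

First reduce the compound diminished tenth to its simple form, a diminished third.
Inverted interval numbers add to nine, so a third pairs with a sixth (3 + 6 = 9).
The quality also flips — diminished becomes augmented — giving an augmented sixth.

A6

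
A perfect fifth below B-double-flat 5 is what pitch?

Five letter names down from B: E.
A perfect fifth is 7 semitones; 7 semitones down from Bbb5 gives Ebb5.

E-double-flat 5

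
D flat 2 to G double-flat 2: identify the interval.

d4

D to G spans four letter names (D-E-F-G): a fourth.
Db2 to Gbb2 spans 4 semitones — one semitone narrower than the perfect fourth (5) — giving a diminished fourth.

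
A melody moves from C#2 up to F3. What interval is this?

d11

C to F spans four letter names (C-D-E-F), plus an octave — that makes it an eleventh of some quality.
A perfect eleventh would be 17 semitones; C#2 to F3 is 16, one semitone narrower, so the interval is diminished.
(Equivalently, a compound diminished fourth: a diminished fourth plus an octave.)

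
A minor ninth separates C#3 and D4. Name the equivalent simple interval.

minor second

Take out an octave (7 from the number): 9 − 7 = 2.
That makes a minor ninth a compound minor second — an octave plus a minor second.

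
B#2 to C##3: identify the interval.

M2

B to C spans two letter names (B-C): a second.
The major second spans 2 semitones, and B#2 to C##3 is exactly 2 semitones — so this is a major second.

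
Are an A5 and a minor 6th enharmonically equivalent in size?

Both span 8 semitones: an augmented fifth and a minor sixth are the same chromatic distance.

Yes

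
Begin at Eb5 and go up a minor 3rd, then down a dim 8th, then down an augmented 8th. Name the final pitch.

Eb5 up a minor third → Gb5 (3 semitones).
A diminished octave down from Gb5 is G4.
G4 down an augmented octave → Gb3 (13 semitones).

Gb3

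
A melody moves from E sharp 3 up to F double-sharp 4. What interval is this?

E to F spans two letter names (E-F), plus an octave — that makes it a ninth of some quality.
The major ninth spans 14 semitones, and E#3 to F##4 is exactly 14 semitones — so this is a major ninth.
(Equivalently, a compound major second: a major second plus an octave.)

major ninth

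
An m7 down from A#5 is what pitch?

B#4

Counting seven letter names down from A lands on B.
A minor seventh is 10 semitones; 10 semitones down from A#5 gives B#4.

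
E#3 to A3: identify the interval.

diminished fourth

E to A spans four letter names (E-F-G-A) — that makes it a fourth of some quality.
E#3 to A3 spans 4 semitones — one semitone narrower than the perfect fourth (5) — giving a diminished fourth.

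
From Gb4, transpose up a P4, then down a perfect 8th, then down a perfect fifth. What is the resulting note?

A perfect fourth up from Gb4 is Cb5.
Cb5 down a perfect octave → Cb4 (12 semitones).
A perfect fifth down from Cb4 is Fb3.

Fb3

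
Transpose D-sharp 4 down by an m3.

B-sharp 3

The third takes the letter from D down to B.
A minor third is 3 semitones; 3 semitones down from D#4 gives B#3.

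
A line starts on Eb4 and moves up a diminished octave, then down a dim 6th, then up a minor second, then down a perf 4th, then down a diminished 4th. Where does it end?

Eb4 up a diminished octave → Ebb5 (11 semitones).
Ebb5 down a diminished sixth → G4 (7 semitones).
G4 up a minor second → Ab4 (1 semitone).
Down a perfect fourth from Ab4: Eb4 (5 semitones down).
Eb4 down a diminished fourth → B3 (4 semitones).

B3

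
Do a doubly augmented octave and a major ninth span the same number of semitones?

Yes

A doubly augmented octave spans 14 semitones, and a major ninth also spans 14 semitones — they're enharmonic.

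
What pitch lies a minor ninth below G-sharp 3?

Counting two letter names plus an octave down from G lands on F.
A minor ninth spans 13 semitones, so from G#3 the target pitch is F##2.

F-double-sharp 2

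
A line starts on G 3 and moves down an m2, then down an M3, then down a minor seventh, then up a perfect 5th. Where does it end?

B 2

A minor second down from G3 is F#3.
F#3 down a major third → D3 (4 semitones).
D3 down a minor seventh → E2 (10 semitones).
E2 up a perfect fifth → B2 (7 semitones).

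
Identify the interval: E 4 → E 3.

Descending from E4 to E3 is the same interval as ascending E3 to E4.
E to E is the same letter name, plus an octave — that makes it an octave of some quality.
E3 to E4 is 12 semitones, matching the perfect octave exactly, so the quality is perfect.

perfect 8th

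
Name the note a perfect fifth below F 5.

Five letter names down from F: B.
A perfect fifth is 7 semitones; 7 semitones down from F5 gives Bb4.

B flat 4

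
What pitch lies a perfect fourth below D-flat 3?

A-flat 2

Counting four letter names down from D lands on A.
A perfect fourth spans 5 semitones, so from Db3 the target pitch is Ab2.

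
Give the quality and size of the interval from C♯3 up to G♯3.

perfect fifth

C to G spans five letter names (C-D-E-F-G): a fifth.
The perfect fifth spans 7 semitones, and C#3 to G#3 is exactly 7 semitones — so this is a perfect fifth.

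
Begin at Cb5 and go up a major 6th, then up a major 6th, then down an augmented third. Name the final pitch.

Dbb6

Cb5 up a major sixth → Ab5 (9 semitones).
A major sixth up from Ab5 is F6.
Down an augmented third from F6: Dbb6 (5 semitones down).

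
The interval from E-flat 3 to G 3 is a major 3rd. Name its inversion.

minor 6th

Inverted interval numbers add to nine, so a third pairs with a sixth (3 + 6 = 9).
And major becomes minor under inversion, so we get a minor sixth.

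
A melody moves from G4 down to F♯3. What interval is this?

m9

Descending from G4 to F#3 is the same interval as ascending F#3 to G4.
F to G spans two letter names (F-G), plus an octave, so the interval is some kind of ninth.
F#3 to G4 is 13 semitones, a half step short of the major ninth (14), so this is minor.
(Equivalently, a compound minor second: a minor second plus an octave.)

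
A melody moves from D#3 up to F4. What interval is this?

D to F spans three letter names (D-E-F), plus an octave — that makes it a tenth of some quality.
D#3 to F4 spans 14 semitones — two semitones narrower than the major tenth (16) — giving a diminished tenth.
(Equivalently, a compound diminished third: a diminished third plus an octave.)

diminished 10th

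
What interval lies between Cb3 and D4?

C to D spans two letter names (C-D), plus an octave, so the interval is some kind of ninth.
A major ninth would be 14 semitones; Cb3 to D4 is 15, one semitone wider, so the interval is augmented.
(Equivalently, a compound augmented second: an augmented second plus an octave.)

augmented ninth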